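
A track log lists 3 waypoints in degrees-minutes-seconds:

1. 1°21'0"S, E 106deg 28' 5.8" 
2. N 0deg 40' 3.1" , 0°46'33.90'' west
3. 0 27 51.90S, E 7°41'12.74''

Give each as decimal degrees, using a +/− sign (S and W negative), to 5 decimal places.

Point 1:
  Lat: 1 + 21/60 + 0/3600 = 1.350000
  hemisphere S, so the sign is −
  Lon: 28′ + 5.8″ = 28.09667′; 106 + 28.09667/60 = 106.468278
  E ⇒ keep positive
Point 2:
  Lat: 0° + 40/60 + 3.1/3600 = 0 + 0.666667 + 0.000861 = 0.667528
  N ⇒ keep positive
  Longitude: 46′ + 33.9″ = 46.56500′; 0 + 46.56500/60 = 0.776083
  W ⇒ negate
Point 3:
  φ: 0 + 27/60 + 51.9/3600 = 0.464417
  S ⇒ negate
  Longitude: 7° + 41/60 + 12.74/3600 = 7 + 0.683333 + 0.003539 = 7.686872
  E → positive

1. -1.35000, 106.46828
2. 0.66753, -0.77608
3. -0.46442, 7.68687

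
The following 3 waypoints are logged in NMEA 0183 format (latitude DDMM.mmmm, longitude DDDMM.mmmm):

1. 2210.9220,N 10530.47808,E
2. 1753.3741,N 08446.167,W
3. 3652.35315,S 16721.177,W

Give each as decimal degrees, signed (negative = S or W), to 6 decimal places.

Point 1:
  Lat: split at 2 digits → 22° and 10.922′; 22 + 10.922/60 = 22.1820333
  N → positive
  Lon: split at 3 digits → 105° and 30.47808′; 105 + 30.47808/60 = 105.5079680
  E → positive
Point 2:
  φ: degrees = first 2 digits = 17, minutes = 53.3741; 17 + 53.3741/60 = 17.8895683
  N → positive
  Lon: degrees = first 3 digits = 84, minutes = 46.167; 84 + 46.167/60 = 84.7694500
  W ⇒ negate
Point 3:
  φ: split at 2 digits → 36° and 52.35315′; 36 + 52.35315/60 = 36.8725525
  hemisphere S, so the sign is −
  Lon: split at 3 digits → 167° and 21.177′; 167 + 21.177/60 = 167.3529500
  W → negative

1. 22.182033, 105.507968
2. 17.889568, -84.769450
3. -36.872553, -167.352950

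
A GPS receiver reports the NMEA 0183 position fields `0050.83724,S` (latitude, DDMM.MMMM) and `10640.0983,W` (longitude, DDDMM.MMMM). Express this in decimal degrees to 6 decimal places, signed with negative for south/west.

Latitude: split at 2 digits → 00° and 50.83724′; 0 + 50.83724/60 = 0.8472873
S ⇒ negate
Longitude: split at 3 digits → 106° and 40.0983′; 106 + 40.0983/60 = 106.6683050
hemisphere W, so the sign is −

-0.847287, -106.668305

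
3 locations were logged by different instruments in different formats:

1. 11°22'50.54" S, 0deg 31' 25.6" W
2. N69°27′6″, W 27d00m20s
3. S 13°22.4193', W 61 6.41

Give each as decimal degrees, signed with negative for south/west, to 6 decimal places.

1. -11.380706, -0.523778
2. 69.451667, -27.005556
3. -13.373655, -61.106833

Point 1:
  Latitude: 11° + 22/60 + 50.54/3600 = 11 + 0.366667 + 0.014039 = 11.3807056
  hemisphere S, so the sign is −
  Lon: 31′ + 25.6″ = 31.42667′; 0 + 31.42667/60 = 0.5237778
  W → negative
Point 2:
  Latitude: 69° + 27/60 + 6/3600 = 69 + 0.450000 + 0.001667 = 69.4516667
  N → positive
  Longitude: 0′ + 20″ = 0.33333′; 27 + 0.33333/60 = 27.0055556
  hemisphere W, so the sign is −
Point 3:
  φ: 22.4193′ = 0.373655°; total 13.3736550
  S → negative
  λ: 6.41′ = 0.106833°; total 61.1068333
  hemisphere W, so the sign is −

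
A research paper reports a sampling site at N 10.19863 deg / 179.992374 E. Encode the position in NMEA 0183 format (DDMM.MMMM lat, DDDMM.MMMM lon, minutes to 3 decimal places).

1011.918,N / 17959.542,E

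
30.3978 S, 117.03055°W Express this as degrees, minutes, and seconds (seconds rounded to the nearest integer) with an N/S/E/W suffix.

30°23′52″ S, 117°01′50″ W

φ: whole degrees 30; 23.86800′ → 23′ and 52.08″
λ: 0.030550 × 60 = 1.83300′ → 1′, remainder × 60 = 49.98″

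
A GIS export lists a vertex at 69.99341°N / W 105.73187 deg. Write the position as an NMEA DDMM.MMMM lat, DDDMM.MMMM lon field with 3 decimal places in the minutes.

6959.605,N / 10543.912,W

φ: 69° + 0.993410 × 60 = 69° 59.60460′
λ: 105° + 0.731870 × 60 = 105° 43.91220′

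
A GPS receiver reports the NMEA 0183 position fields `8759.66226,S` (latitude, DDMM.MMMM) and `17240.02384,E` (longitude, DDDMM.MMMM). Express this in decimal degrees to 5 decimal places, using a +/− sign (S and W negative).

-87.99437, 172.66706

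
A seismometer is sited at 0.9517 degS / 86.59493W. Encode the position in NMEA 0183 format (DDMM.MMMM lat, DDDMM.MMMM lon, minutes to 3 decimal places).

φ: fractional part 0.951700 → 57.10200 minutes
λ: minutes = (86.594930 − 86) × 60 = 35.69580

0057.102,S / 08635.696,W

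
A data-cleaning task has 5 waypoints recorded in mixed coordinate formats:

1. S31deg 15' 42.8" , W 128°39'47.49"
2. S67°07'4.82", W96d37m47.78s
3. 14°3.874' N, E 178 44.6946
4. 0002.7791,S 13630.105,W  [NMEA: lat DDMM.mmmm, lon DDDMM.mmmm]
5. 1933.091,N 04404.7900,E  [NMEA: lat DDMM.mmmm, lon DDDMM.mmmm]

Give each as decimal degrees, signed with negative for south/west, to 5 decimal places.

Point 1:
  φ: 31 + 15/60 + 42.8/3600 = 31.261889
  S ⇒ negate
  Lon: 128° + 39/60 + 47.49/3600 = 128 + 0.650000 + 0.013192 = 128.663192
  W → negative
Point 2:
  φ: 7′ + 4.82″ = 7.08033′; 67 + 7.08033/60 = 67.118006
  S → negative
  λ: 96 + 37/60 + 47.78/3600 = 96.629939
  hemisphere W, so the sign is −
Point 3:
  φ: 3.874′ = 0.064567°; total 14.064567
  N → positive
  λ: 178 + 44.6946/60 = 178.744910
  E → positive
Point 4:
  Lat: degrees = first 2 digits = 0, minutes = 2.7791; 0 + 2.7791/60 = 0.046318
  hemisphere S, so the sign is −
  Lon: degrees = first 3 digits = 136, minutes = 30.105; 136 + 30.105/60 = 136.501750
  W ⇒ negate
Point 5:
  φ: degrees = first 2 digits = 19, minutes = 33.091; 19 + 33.091/60 = 19.551517
  N → positive
  Longitude: degrees = first 3 digits = 44, minutes = 4.79; 44 + 4.79/60 = 44.079833
  E → positive

1. -31.26189, -128.66319
2. -67.11801, -96.62994
3. 14.06457, 178.74491
4. -0.04632, -136.50175
5. 19.55152, 44.07983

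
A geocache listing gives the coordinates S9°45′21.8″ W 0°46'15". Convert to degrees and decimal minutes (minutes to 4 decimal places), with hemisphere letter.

9° 45.3633′ S, 0° 46.2500′ W

φ: 45 + 21.8/60 = 45.363333′
Lon: seconds/60 = 0.25000; minutes = 46 + 0.25000 = 46.250000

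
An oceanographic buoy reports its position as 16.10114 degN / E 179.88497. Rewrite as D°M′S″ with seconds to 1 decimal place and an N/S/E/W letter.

16°06′4.1″ N, 179°53′5.9″ E

Lat: 0.101140 × 60 = 6.06840′ → 6′, remainder × 60 = 4.104″
Longitude: 0.884970 × 60 = 53.09820′ → 53′, remainder × 60 = 5.892″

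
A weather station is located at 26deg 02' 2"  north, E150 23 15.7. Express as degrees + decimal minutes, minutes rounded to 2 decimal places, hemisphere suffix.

Latitude: 2 + 2/60 = 2.0333′
λ: 23 + 15.7/60 = 23.2617′

26° 2.03′ N, 150° 23.26′ E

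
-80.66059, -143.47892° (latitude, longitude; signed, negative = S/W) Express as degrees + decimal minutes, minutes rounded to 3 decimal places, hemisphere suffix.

Latitude is negative → S; |value| = 80.660590
φ: fractional part 0.660590 → 39.63540 minutes
Longitude is negative → W; |value| = 143.478920
Lon: fractional part 0.478920 → 28.73520 minutes

80° 39.635′ S, 143° 28.735′ W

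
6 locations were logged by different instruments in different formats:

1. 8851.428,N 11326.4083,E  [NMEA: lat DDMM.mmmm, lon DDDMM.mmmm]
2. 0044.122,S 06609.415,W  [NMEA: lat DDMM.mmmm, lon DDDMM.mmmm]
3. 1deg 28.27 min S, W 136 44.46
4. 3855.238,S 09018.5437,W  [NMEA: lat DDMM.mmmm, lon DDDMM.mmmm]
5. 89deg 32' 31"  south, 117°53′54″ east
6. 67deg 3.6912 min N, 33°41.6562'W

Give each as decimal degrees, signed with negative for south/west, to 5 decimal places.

Point 1:
  Lat: degrees = first 2 digits = 88, minutes = 51.428; 88 + 51.428/60 = 88.857133
  N → positive
  Longitude: split at 3 digits → 113° and 26.4083′; 113 + 26.4083/60 = 113.440138
  E → positive
Point 2:
  Lat: split at 2 digits → 00° and 44.122′; 0 + 44.122/60 = 0.735367
  hemisphere S, so the sign is −
  Longitude: split at 3 digits → 066° and 9.415′; 66 + 9.415/60 = 66.156917
  W ⇒ negate
Point 3:
  φ: 1 + 28.27/60 = 1.471167
  S ⇒ negate
  λ: 44.46′ = 0.741000°; total 136.741000
  W ⇒ negate
Point 4:
  Lat: degrees = first 2 digits = 38, minutes = 55.238; 38 + 55.238/60 = 38.920633
  S ⇒ negate
  λ: split at 3 digits → 090° and 18.5437′; 90 + 18.5437/60 = 90.309062
  W → negative
Point 5:
  Latitude: 89 + 32/60 + 31/3600 = 89.541944
  S → negative
  λ: 117 + 53/60 + 54/3600 = 117.898333
  E → positive
Point 6:
  Latitude: 3.6912′ = 0.061520°; total 67.061520
  N → positive
  λ: 33 + 41.6562/60 = 33.694270
  W ⇒ negate

1. 88.85713, 113.44014
2. -0.73537, -66.15692
3. -1.47117, -136.74100
4. -38.92063, -90.30906
5. -89.54194, 117.89833
6. 67.06152, -33.69427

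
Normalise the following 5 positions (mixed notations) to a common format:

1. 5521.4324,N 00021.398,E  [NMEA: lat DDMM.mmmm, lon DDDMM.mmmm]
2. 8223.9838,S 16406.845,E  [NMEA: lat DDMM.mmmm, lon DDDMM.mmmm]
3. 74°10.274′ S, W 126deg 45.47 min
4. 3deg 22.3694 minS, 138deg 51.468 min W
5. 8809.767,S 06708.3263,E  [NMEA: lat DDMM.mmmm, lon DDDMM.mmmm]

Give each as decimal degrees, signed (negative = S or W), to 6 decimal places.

Point 1:
  Lat: degrees = first 2 digits = 55, minutes = 21.4324; 55 + 21.4324/60 = 55.3572067
  N → positive
  Longitude: split at 3 digits → 000° and 21.398′; 0 + 21.398/60 = 0.3566333
  E → positive
Point 2:
  Lat: degrees = first 2 digits = 82, minutes = 23.9838; 82 + 23.9838/60 = 82.3997300
  hemisphere S, so the sign is −
  λ: degrees = first 3 digits = 164, minutes = 6.845; 164 + 6.845/60 = 164.1140833
  E ⇒ keep positive
Point 3:
  φ: 10.274′ = 0.171233°; total 74.1712333
  S → negative
  λ: 126 + 45.47/60 = 126.7578333
  W → negative
Point 4:
  Latitude: 3 + 22.3694/60 = 3.3728233
  S ⇒ negate
  λ: 51.468′ = 0.857800°; total 138.8578000
  W ⇒ negate
Point 5:
  Lat: split at 2 digits → 88° and 9.767′; 88 + 9.767/60 = 88.1627833
  hemisphere S, so the sign is −
  Lon: degrees = first 3 digits = 67, minutes = 8.3263; 67 + 8.3263/60 = 67.1387717
  E → positive

1. 55.357207, 0.356633
2. -82.399730, 164.114083
3. -74.171233, -126.757833
4. -3.372823, -138.857800
5. -88.162783, 67.138772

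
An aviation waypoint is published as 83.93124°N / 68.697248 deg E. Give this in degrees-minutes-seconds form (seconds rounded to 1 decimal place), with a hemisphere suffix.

83°55′52.5″ N, 68°41′50.1″ E

Latitude: whole degrees 83; 55.87440′ → 55′ and 52.464″
Longitude: 0.697248° → 41.83488′; 0.83488 × 60 = 50.093″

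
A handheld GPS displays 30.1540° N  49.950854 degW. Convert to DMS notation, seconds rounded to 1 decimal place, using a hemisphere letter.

Latitude: 0.154000 × 60 = 9.24000′ → 9′, remainder × 60 = 14.400″
Lon: whole degrees 49; 57.05124′ → 57′ and 3.074″

30°09′14.4″ N, 49°57′3.1″ W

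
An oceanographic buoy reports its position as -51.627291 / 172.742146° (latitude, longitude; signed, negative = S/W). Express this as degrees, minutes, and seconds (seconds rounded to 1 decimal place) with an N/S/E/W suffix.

51°37′38.2″ S, 172°44′31.7″ E

Latitude is negative → S; |value| = 51.627291
Latitude: 0.627291 × 60 = 37.63746′ → 37′, remainder × 60 = 38.248″
λ: whole degrees 172; 44.52876′ → 44′ and 31.726″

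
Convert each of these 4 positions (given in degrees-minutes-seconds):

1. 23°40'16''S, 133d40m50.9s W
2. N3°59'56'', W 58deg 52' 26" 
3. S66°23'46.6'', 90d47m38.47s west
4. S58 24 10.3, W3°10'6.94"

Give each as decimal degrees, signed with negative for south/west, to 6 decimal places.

1. -23.671111, -133.680806
2. 3.998889, -58.873889
3. -66.396278, -90.794019
4. -58.402861, -3.168594

Point 1:
  Lat: 23° + 40/60 + 16/3600 = 23 + 0.666667 + 0.004444 = 23.6711111
  S → negative
  Longitude: 133 + 40/60 + 50.9/3600 = 133.6808056
  W ⇒ negate
Point 2:
  Lat: 3 + 59/60 + 56/3600 = 3.9988889
  N → positive
  λ: 58 + 52/60 + 26/3600 = 58.8738889
  W ⇒ negate
Point 3:
  Latitude: 66° + 23/60 + 46.6/3600 = 66 + 0.383333 + 0.012944 = 66.3962778
  hemisphere S, so the sign is −
  Longitude: 47′ + 38.47″ = 47.64117′; 90 + 47.64117/60 = 90.7940194
  W → negative
Point 4:
  φ: 58° + 24/60 + 10.3/3600 = 58 + 0.400000 + 0.002861 = 58.4028611
  S → negative
  Longitude: 3 + 10/60 + 6.94/3600 = 3.1685944
  W → negative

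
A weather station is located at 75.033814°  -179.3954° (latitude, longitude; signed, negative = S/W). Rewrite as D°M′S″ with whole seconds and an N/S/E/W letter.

75°02′2″ N, 179°23′43″ W

Lat: whole degrees 75; 2.02884′ → 2′ and 1.73″
Longitude is negative → W; |value| = 179.395400
Longitude: whole degrees 179; 23.72400′ → 23′ and 43.44″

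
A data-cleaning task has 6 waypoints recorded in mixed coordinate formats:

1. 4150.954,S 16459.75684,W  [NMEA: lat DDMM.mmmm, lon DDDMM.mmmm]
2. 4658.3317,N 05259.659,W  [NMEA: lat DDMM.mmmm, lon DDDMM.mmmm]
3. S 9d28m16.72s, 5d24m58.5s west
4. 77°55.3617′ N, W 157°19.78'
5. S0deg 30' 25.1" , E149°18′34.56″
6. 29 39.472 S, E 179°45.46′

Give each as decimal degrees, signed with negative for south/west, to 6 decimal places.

1. -41.849233, -164.995947
2. 46.972195, -52.994317
3. -9.471311, -5.416250
4. 77.922695, -157.329667
5. -0.506972, 149.309600
6. -29.657867, 179.757667

Point 1:
  Latitude: split at 2 digits → 41° and 50.954′; 41 + 50.954/60 = 41.8492333
  S ⇒ negate
  Longitude: degrees = first 3 digits = 164, minutes = 59.75684; 164 + 59.75684/60 = 164.9959473
  W ⇒ negate
Point 2:
  Latitude: split at 2 digits → 46° and 58.3317′; 46 + 58.3317/60 = 46.9721950
  N ⇒ keep positive
  λ: degrees = first 3 digits = 52, minutes = 59.659; 52 + 59.659/60 = 52.9943167
  hemisphere W, so the sign is −
Point 3:
  Latitude: 9° + 28/60 + 16.72/3600 = 9 + 0.466667 + 0.004644 = 9.4713111
  S ⇒ negate
  Lon: 5° + 24/60 + 58.5/3600 = 5 + 0.400000 + 0.016250 = 5.4162500
  W ⇒ negate
Point 4:
  Lat: 55.3617′ = 0.922695°; total 77.9226950
  N ⇒ keep positive
  Lon: 19.78′ = 0.329667°; total 157.3296667
  hemisphere W, so the sign is −
Point 5:
  Latitude: 0° + 30/60 + 25.1/3600 = 0 + 0.500000 + 0.006972 = 0.5069722
  S → negative
  Longitude: 18′ + 34.56″ = 18.57600′; 149 + 18.57600/60 = 149.3096000
  E → positive
Point 6:
  Latitude: 39.472′ = 0.657867°; total 29.6578667
  S ⇒ negate
  λ: 179 + 45.46/60 = 179.7576667
  E ⇒ keep positive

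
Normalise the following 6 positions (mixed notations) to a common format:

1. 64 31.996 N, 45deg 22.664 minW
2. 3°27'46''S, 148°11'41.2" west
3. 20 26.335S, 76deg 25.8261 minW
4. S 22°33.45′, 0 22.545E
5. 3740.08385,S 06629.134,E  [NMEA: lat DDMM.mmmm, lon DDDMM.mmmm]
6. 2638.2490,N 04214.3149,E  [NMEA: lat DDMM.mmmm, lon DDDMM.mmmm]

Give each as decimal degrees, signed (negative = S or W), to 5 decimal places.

1. 64.53327, -45.37773
2. -3.46278, -148.19478
3. -20.43892, -76.43044
4. -22.55750, 0.37575
5. -37.66806, 66.48557
6. 26.63748, 42.23858

Point 1:
  Latitude: 64 + 31.996/60 = 64.533267
  N → positive
  Longitude: 45 + 22.664/60 = 45.377733
  hemisphere W, so the sign is −
Point 2:
  Lat: 3° + 27/60 + 46/3600 = 3 + 0.450000 + 0.012778 = 3.462778
  hemisphere S, so the sign is −
  Lon: 148° + 11/60 + 41.2/3600 = 148 + 0.183333 + 0.011444 = 148.194778
  hemisphere W, so the sign is −
Point 3:
  Latitude: 20 + 26.335/60 = 20.438917
  hemisphere S, so the sign is −
  λ: 25.8261′ = 0.430435°; total 76.430435
  hemisphere W, so the sign is −
Point 4:
  φ: 33.45′ = 0.557500°; total 22.557500
  S → negative
  λ: 22.545′ = 0.375750°; total 0.375750
  E → positive
Point 5:
  φ: degrees = first 2 digits = 37, minutes = 40.08385; 37 + 40.08385/60 = 37.668064
  S → negative
  Lon: degrees = first 3 digits = 66, minutes = 29.134; 66 + 29.134/60 = 66.485567
  E ⇒ keep positive
Point 6:
  φ: degrees = first 2 digits = 26, minutes = 38.249; 26 + 38.249/60 = 26.637483
  N ⇒ keep positive
  Longitude: split at 3 digits → 042° and 14.3149′; 42 + 14.3149/60 = 42.238582
  E → positive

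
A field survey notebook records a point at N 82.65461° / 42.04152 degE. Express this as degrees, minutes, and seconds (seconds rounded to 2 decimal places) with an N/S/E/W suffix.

82°39′16.60″ N, 42°02′29.47″ E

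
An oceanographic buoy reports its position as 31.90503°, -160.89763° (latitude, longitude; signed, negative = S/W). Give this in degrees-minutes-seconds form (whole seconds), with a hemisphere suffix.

φ: 0.905030° → 54.30180′; 0.30180 × 60 = 18.11″
Longitude is negative → W; |value| = 160.897630
λ: 0.897630° → 53.85780′; 0.85780 × 60 = 51.47″

31°54′18″ N, 160°53′51″ W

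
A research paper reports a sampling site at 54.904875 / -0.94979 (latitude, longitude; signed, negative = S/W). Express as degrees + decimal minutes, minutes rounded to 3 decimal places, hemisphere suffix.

54° 54.293′ N, 0° 56.987′ W

Lat: 54° + 0.904875 × 60 = 54° 54.29250′
Longitude is negative → W; |value| = 0.949790
λ: 0° + 0.949790 × 60 = 0° 56.98740′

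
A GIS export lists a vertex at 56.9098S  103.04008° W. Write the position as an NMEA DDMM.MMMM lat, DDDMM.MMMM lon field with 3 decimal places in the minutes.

φ: minutes = (56.909800 − 56) × 60 = 54.58800
Longitude: fractional part 0.040080 → 2.40480 minutes

5654.588,S / 10302.405,W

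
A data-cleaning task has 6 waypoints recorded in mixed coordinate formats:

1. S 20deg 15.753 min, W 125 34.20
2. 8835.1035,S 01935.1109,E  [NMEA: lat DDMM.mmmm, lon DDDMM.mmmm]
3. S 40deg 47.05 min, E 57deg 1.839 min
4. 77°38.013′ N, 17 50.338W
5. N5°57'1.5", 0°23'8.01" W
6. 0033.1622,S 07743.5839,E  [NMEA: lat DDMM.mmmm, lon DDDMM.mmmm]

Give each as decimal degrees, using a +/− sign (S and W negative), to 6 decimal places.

1. -20.262550, -125.570000
2. -88.585058, 19.585182
3. -40.784167, 57.030650
4. 77.633550, -17.838967
5. 5.950417, -0.385558
6. -0.552703, 77.726398

Point 1:
  Latitude: 20 + 15.753/60 = 20.2625500
  hemisphere S, so the sign is −
  Longitude: 125 + 34.2/60 = 125.5700000
  W → negative
Point 2:
  Latitude: split at 2 digits → 88° and 35.1035′; 88 + 35.1035/60 = 88.5850583
  S → negative
  Longitude: degrees = first 3 digits = 19, minutes = 35.1109; 19 + 35.1109/60 = 19.5851817
  E ⇒ keep positive
Point 3:
  Latitude: 40 + 47.05/60 = 40.7841667
  S ⇒ negate
  Lon: 57 + 1.839/60 = 57.0306500
  E → positive
Point 4:
  Lat: 38.013′ = 0.633550°; total 77.6335500
  N → positive
  λ: 17 + 50.338/60 = 17.8389667
  hemisphere W, so the sign is −
Point 5:
  Lat: 57′ + 1.5″ = 57.02500′; 5 + 57.02500/60 = 5.9504167
  N ⇒ keep positive
  Longitude: 23′ + 8.01″ = 23.13350′; 0 + 23.13350/60 = 0.3855583
  hemisphere W, so the sign is −
Point 6:
  φ: degrees = first 2 digits = 0, minutes = 33.1622; 0 + 33.1622/60 = 0.5527033
  S → negative
  λ: degrees = first 3 digits = 77, minutes = 43.5839; 77 + 43.5839/60 = 77.7263983
  E → positive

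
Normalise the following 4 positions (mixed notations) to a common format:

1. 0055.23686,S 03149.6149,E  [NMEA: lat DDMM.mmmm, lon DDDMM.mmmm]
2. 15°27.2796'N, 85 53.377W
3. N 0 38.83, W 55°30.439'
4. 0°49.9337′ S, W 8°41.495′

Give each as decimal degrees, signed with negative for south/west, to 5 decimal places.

Point 1:
  φ: split at 2 digits → 00° and 55.23686′; 0 + 55.23686/60 = 0.920614
  S → negative
  Longitude: split at 3 digits → 031° and 49.6149′; 31 + 49.6149/60 = 31.826915
  E ⇒ keep positive
Point 2:
  Lat: 15 + 27.2796/60 = 15.454660
  N → positive
  Lon: 53.377′ = 0.889617°; total 85.889617
  hemisphere W, so the sign is −
Point 3:
  Lat: 38.83′ = 0.647167°; total 0.647167
  N ⇒ keep positive
  Longitude: 30.439′ = 0.507317°; total 55.507317
  W → negative
Point 4:
  Latitude: 0 + 49.9337/60 = 0.832228
  hemisphere S, so the sign is −
  Longitude: 8 + 41.495/60 = 8.691583
  W → negative

1. -0.92061, 31.82692
2. 15.45466, -85.88962
3. 0.64717, -55.50732
4. -0.83223, -8.69158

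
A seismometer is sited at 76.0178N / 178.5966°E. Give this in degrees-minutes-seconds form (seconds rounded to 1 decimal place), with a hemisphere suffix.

Lat: 0.017800° → 1.06800′; 0.06800 × 60 = 4.080″
λ: whole degrees 178; 35.79600′ → 35′ and 47.760″

76°01′4.1″ N, 178°35′47.8″ E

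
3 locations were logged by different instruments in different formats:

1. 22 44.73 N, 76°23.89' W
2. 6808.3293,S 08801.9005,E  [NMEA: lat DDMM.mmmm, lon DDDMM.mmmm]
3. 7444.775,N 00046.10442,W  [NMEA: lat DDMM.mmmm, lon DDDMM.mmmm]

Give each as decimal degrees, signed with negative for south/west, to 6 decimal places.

1. 22.745500, -76.398167
2. -68.138822, 88.031675
3. 74.746250, -0.768407

Point 1:
  Latitude: 22 + 44.73/60 = 22.7455000
  N → positive
  Lon: 76 + 23.89/60 = 76.3981667
  W ⇒ negate
Point 2:
  Lat: split at 2 digits → 68° and 8.3293′; 68 + 8.3293/60 = 68.1388217
  hemisphere S, so the sign is −
  Lon: split at 3 digits → 088° and 1.9005′; 88 + 1.9005/60 = 88.0316750
  E → positive
Point 3:
  φ: degrees = first 2 digits = 74, minutes = 44.775; 74 + 44.775/60 = 74.7462500
  N ⇒ keep positive
  λ: split at 3 digits → 000° and 46.10442′; 0 + 46.10442/60 = 0.7684070
  W ⇒ negate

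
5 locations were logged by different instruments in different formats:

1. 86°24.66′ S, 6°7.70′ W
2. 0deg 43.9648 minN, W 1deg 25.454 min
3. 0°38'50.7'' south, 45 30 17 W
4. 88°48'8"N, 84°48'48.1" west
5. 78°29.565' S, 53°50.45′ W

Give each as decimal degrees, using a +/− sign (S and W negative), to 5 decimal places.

1. -86.41100, -6.12833
2. 0.73275, -1.42423
3. -0.64742, -45.50472
4. 88.80222, -84.81336
5. -78.49275, -53.84083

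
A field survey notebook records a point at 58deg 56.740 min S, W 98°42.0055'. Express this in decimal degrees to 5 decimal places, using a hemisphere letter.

Latitude: 56.74′ = 0.945667°; total 58.945667
λ: 98 + 42.0055/60 = 98.700092

58.94567° S, 98.70009° W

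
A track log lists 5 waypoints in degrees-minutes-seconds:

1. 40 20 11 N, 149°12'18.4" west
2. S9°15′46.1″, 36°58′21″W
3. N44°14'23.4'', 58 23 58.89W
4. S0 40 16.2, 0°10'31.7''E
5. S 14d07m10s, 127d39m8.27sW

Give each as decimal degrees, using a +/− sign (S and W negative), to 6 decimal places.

1. 40.336389, -149.205111
2. -9.262806, -36.972500
3. 44.239833, -58.399692
4. -0.671167, 0.175472
5. -14.119444, -127.652297

Point 1:
  Lat: 20′ + 11″ = 20.18333′; 40 + 20.18333/60 = 40.3363889
  N → positive
  Lon: 149° + 12/60 + 18.4/3600 = 149 + 0.200000 + 0.005111 = 149.2051111
  W ⇒ negate
Point 2:
  Latitude: 9° + 15/60 + 46.1/3600 = 9 + 0.250000 + 0.012806 = 9.2628056
  S ⇒ negate
  Longitude: 36° + 58/60 + 21/3600 = 36 + 0.966667 + 0.005833 = 36.9725000
  W ⇒ negate
Point 3:
  φ: 44 + 14/60 + 23.4/3600 = 44.2398333
  N → positive
  Lon: 58 + 23/60 + 58.89/3600 = 58.3996917
  hemisphere W, so the sign is −
Point 4:
  φ: 0 + 40/60 + 16.2/3600 = 0.6711667
  S ⇒ negate
  Longitude: 0 + 10/60 + 31.7/3600 = 0.1754722
  E ⇒ keep positive
Point 5:
  Lat: 14° + 7/60 + 10/3600 = 14 + 0.116667 + 0.002778 = 14.1194444
  hemisphere S, so the sign is −
  Longitude: 39′ + 8.27″ = 39.13783′; 127 + 39.13783/60 = 127.6522972
  W → negative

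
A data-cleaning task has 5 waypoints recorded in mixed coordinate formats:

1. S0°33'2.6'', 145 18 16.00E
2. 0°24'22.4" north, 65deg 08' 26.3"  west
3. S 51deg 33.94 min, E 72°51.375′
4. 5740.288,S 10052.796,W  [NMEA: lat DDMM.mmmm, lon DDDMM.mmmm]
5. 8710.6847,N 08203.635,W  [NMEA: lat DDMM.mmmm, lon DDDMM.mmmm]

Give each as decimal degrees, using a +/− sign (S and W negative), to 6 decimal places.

Point 1:
  φ: 0 + 33/60 + 2.6/3600 = 0.5507222
  hemisphere S, so the sign is −
  Longitude: 145 + 18/60 + 16/3600 = 145.3044444
  E → positive
Point 2:
  φ: 0° + 24/60 + 22.4/3600 = 0 + 0.400000 + 0.006222 = 0.4062222
  N → positive
  Longitude: 65 + 8/60 + 26.3/3600 = 65.1406389
  W ⇒ negate
Point 3:
  Latitude: 33.94′ = 0.565667°; total 51.5656667
  S → negative
  Lon: 51.375′ = 0.856250°; total 72.8562500
  E ⇒ keep positive
Point 4:
  Lat: degrees = first 2 digits = 57, minutes = 40.288; 57 + 40.288/60 = 57.6714667
  S → negative
  Longitude: split at 3 digits → 100° and 52.796′; 100 + 52.796/60 = 100.8799333
  W ⇒ negate
Point 5:
  φ: degrees = first 2 digits = 87, minutes = 10.6847; 87 + 10.6847/60 = 87.1780783
  N → positive
  Lon: degrees = first 3 digits = 82, minutes = 3.635; 82 + 3.635/60 = 82.0605833
  W ⇒ negate

1. -0.550722, 145.304444
2. 0.406222, -65.140639
3. -51.565667, 72.856250
4. -57.671467, -100.879933
5. 87.178078, -82.060583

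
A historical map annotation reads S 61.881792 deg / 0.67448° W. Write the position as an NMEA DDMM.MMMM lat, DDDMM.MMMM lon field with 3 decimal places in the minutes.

6152.908,S / 00040.469,W

Lat: fractional part 0.881792 → 52.90752 minutes
Longitude: fractional part 0.674480 → 40.46880 minutes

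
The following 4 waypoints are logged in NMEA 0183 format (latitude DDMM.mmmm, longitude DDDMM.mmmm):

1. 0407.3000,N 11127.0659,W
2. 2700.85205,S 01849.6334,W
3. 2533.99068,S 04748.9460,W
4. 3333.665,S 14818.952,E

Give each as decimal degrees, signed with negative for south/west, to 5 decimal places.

1. 4.12167, -111.45110
2. -27.01420, -18.82722
3. -25.56651, -47.81577
4. -33.56108, 148.31587

Point 1:
  φ: degrees = first 2 digits = 4, minutes = 7.3; 4 + 7.3/60 = 4.121667
  N ⇒ keep positive
  Longitude: split at 3 digits → 111° and 27.0659′; 111 + 27.0659/60 = 111.451098
  W → negative
Point 2:
  Latitude: degrees = first 2 digits = 27, minutes = 0.85205; 27 + 0.85205/60 = 27.014201
  S → negative
  λ: degrees = first 3 digits = 18, minutes = 49.6334; 18 + 49.6334/60 = 18.827223
  W ⇒ negate
Point 3:
  Latitude: split at 2 digits → 25° and 33.99068′; 25 + 33.99068/60 = 25.566511
  S ⇒ negate
  λ: split at 3 digits → 047° and 48.946′; 47 + 48.946/60 = 47.815767
  W → negative
Point 4:
  Latitude: degrees = first 2 digits = 33, minutes = 33.665; 33 + 33.665/60 = 33.561083
  hemisphere S, so the sign is −
  λ: split at 3 digits → 148° and 18.952′; 148 + 18.952/60 = 148.315867
  E → positive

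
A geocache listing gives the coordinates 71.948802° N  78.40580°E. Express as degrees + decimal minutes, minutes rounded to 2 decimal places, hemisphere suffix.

Lat: 71° + 0.948802 × 60 = 71° 56.9281′
Longitude: minutes = (78.405800 − 78) × 60 = 24.3480

71° 56.93′ N, 78° 24.35′ E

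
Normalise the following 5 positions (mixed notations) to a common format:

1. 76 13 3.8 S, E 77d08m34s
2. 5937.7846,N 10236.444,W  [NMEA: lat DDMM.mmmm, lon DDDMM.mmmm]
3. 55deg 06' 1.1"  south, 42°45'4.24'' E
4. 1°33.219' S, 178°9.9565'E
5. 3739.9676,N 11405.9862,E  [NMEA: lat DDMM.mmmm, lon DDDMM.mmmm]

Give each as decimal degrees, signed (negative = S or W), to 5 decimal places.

1. -76.21772, 77.14278
2. 59.62974, -102.60740
3. -55.10031, 42.75118
4. -1.55365, 178.16594
5. 37.66613, 114.09977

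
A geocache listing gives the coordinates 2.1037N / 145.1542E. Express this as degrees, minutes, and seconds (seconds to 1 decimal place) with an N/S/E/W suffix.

2°06′13.3″ N, 145°09′15.1″ E

φ: whole degrees 2; 6.22200′ → 6′ and 13.320″
Longitude: 0.154200 × 60 = 9.25200′ → 9′, remainder × 60 = 15.120″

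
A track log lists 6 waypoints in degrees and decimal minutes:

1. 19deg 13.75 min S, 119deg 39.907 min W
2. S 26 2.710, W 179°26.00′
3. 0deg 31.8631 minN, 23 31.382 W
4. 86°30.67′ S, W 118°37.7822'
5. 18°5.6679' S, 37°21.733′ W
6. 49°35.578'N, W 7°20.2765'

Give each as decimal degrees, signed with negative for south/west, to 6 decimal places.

1. -19.229167, -119.665117
2. -26.045167, -179.433333
3. 0.531052, -23.523033
4. -86.511167, -118.629703
5. -18.094465, -37.362217
6. 49.592967, -7.337942

Point 1:
  Latitude: 13.75′ = 0.229167°; total 19.2291667
  S ⇒ negate
  λ: 119 + 39.907/60 = 119.6651167
  W ⇒ negate
Point 2:
  φ: 26 + 2.71/60 = 26.0451667
  hemisphere S, so the sign is −
  Longitude: 179 + 26/60 = 179.4333333
  hemisphere W, so the sign is −
Point 3:
  Lat: 31.8631′ = 0.531052°; total 0.5310517
  N ⇒ keep positive
  Longitude: 31.382′ = 0.523033°; total 23.5230333
  W ⇒ negate
Point 4:
  φ: 30.67′ = 0.511167°; total 86.5111667
  S → negative
  Lon: 37.7822′ = 0.629703°; total 118.6297033
  W → negative
Point 5:
  Latitude: 5.6679′ = 0.094465°; total 18.0944650
  hemisphere S, so the sign is −
  Lon: 21.733′ = 0.362217°; total 37.3622167
  W ⇒ negate
Point 6:
  Latitude: 49 + 35.578/60 = 49.5929667
  N ⇒ keep positive
  λ: 7 + 20.2765/60 = 7.3379417
  W ⇒ negate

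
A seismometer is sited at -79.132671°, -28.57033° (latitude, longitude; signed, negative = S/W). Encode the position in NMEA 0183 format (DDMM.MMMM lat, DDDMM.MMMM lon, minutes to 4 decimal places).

7907.9603,S / 02834.2198,W

Latitude is negative → S; |value| = 79.132671
Latitude: fractional part 0.132671 → 7.960260 minutes
Longitude is negative → W; |value| = 28.570330
λ: fractional part 0.570330 → 34.219800 minutes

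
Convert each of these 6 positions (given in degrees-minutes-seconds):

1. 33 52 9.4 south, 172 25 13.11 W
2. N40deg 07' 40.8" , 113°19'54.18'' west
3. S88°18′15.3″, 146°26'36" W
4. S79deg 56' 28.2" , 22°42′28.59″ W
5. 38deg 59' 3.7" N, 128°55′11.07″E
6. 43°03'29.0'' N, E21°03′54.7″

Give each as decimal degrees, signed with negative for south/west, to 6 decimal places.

Point 1:
  Latitude: 52′ + 9.4″ = 52.15667′; 33 + 52.15667/60 = 33.8692778
  hemisphere S, so the sign is −
  λ: 172 + 25/60 + 13.11/3600 = 172.4203083
  hemisphere W, so the sign is −
Point 2:
  Latitude: 7′ + 40.8″ = 7.68000′; 40 + 7.68000/60 = 40.1280000
  N ⇒ keep positive
  Lon: 113 + 19/60 + 54.18/3600 = 113.3317167
  hemisphere W, so the sign is −
Point 3:
  Latitude: 18′ + 15.3″ = 18.25500′; 88 + 18.25500/60 = 88.3042500
  S → negative
  λ: 146° + 26/60 + 36/3600 = 146 + 0.433333 + 0.010000 = 146.4433333
  hemisphere W, so the sign is −
Point 4:
  Lat: 79° + 56/60 + 28.2/3600 = 79 + 0.933333 + 0.007833 = 79.9411667
  S → negative
  λ: 22° + 42/60 + 28.59/3600 = 22 + 0.700000 + 0.007942 = 22.7079417
  W ⇒ negate
Point 5:
  Lat: 38 + 59/60 + 3.7/3600 = 38.9843611
  N ⇒ keep positive
  Longitude: 128 + 55/60 + 11.07/3600 = 128.9197417
  E → positive
Point 6:
  φ: 3′ + 29″ = 3.48333′; 43 + 3.48333/60 = 43.0580556
  N ⇒ keep positive
  Lon: 21° + 3/60 + 54.7/3600 = 21 + 0.050000 + 0.015194 = 21.0651944
  E → positive

1. -33.869278, -172.420308
2. 40.128000, -113.331717
3. -88.304250, -146.443333
4. -79.941167, -22.707942
5. 38.984361, 128.919742
6. 43.058056, 21.065194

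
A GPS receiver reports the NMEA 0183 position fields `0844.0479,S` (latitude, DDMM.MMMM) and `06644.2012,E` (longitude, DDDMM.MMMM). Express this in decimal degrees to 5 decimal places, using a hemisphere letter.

Lat: split at 2 digits → 08° and 44.0479′; 8 + 44.0479/60 = 8.734132
Longitude: degrees = first 3 digits = 66, minutes = 44.2012; 66 + 44.2012/60 = 66.736687

8.73413° S, 66.73669° E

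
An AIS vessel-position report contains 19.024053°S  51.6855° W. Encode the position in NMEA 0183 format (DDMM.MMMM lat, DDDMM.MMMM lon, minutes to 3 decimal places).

1901.443,S / 05141.130,W

Lat: minutes = (19.024053 − 19) × 60 = 1.44318
Longitude: 51° + 0.685500 × 60 = 51° 41.13000′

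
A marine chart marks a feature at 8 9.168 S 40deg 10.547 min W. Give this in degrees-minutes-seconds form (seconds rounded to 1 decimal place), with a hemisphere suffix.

8°09′10.1″ S, 40°10′32.8″ W

Lat: fractional minutes 0.16800 × 60 = 10.080″
Longitude: 10.54700′ → 10′ and 0.54700 × 60 = 32.820″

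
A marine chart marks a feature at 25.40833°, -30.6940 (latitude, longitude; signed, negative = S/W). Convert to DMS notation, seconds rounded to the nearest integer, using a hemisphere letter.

25°24′30″ N, 30°41′38″ W

φ: whole degrees 25; 24.49980′ → 24′ and 29.99″
Longitude is negative → W; |value| = 30.694000
Longitude: 0.694000 × 60 = 41.64000′ → 41′, remainder × 60 = 38.40″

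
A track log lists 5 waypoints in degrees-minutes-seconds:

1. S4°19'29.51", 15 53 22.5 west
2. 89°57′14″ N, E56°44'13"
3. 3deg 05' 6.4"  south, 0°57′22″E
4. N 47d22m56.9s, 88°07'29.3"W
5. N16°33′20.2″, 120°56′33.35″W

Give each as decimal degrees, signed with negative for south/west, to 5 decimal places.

Point 1:
  Latitude: 19′ + 29.51″ = 19.49183′; 4 + 19.49183/60 = 4.324864
  hemisphere S, so the sign is −
  Lon: 15 + 53/60 + 22.5/3600 = 15.889583
  hemisphere W, so the sign is −
Point 2:
  Latitude: 89° + 57/60 + 14/3600 = 89 + 0.950000 + 0.003889 = 89.953889
  N → positive
  λ: 56 + 44/60 + 13/3600 = 56.736944
  E ⇒ keep positive
Point 3:
  φ: 3 + 5/60 + 6.4/3600 = 3.085111
  S ⇒ negate
  Lon: 57′ + 22″ = 57.36667′; 0 + 57.36667/60 = 0.956111
  E ⇒ keep positive
Point 4:
  Latitude: 47 + 22/60 + 56.9/3600 = 47.382472
  N → positive
  Lon: 88° + 7/60 + 29.3/3600 = 88 + 0.116667 + 0.008139 = 88.124806
  hemisphere W, so the sign is −
Point 5:
  φ: 16° + 33/60 + 20.2/3600 = 16 + 0.550000 + 0.005611 = 16.555611
  N → positive
  λ: 120° + 56/60 + 33.35/3600 = 120 + 0.933333 + 0.009264 = 120.942597
  hemisphere W, so the sign is −

1. -4.32486, -15.88958
2. 89.95389, 56.73694
3. -3.08511, 0.95611
4. 47.38247, -88.12481
5. 16.55561, -120.94260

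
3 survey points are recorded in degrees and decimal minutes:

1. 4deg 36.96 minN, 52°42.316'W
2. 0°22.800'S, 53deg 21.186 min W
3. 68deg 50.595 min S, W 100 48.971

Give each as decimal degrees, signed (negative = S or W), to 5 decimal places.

1. 4.61600, -52.70527
2. -0.38000, -53.35310
3. -68.84325, -100.81618

Point 1:
  φ: 36.96′ = 0.616000°; total 4.616000
  N → positive
  Longitude: 52 + 42.316/60 = 52.705267
  hemisphere W, so the sign is −
Point 2:
  Lat: 22.8′ = 0.380000°; total 0.380000
  S → negative
  Longitude: 21.186′ = 0.353100°; total 53.353100
  hemisphere W, so the sign is −
Point 3:
  φ: 50.595′ = 0.843250°; total 68.843250
  S ⇒ negate
  λ: 100 + 48.971/60 = 100.816183
  W ⇒ negate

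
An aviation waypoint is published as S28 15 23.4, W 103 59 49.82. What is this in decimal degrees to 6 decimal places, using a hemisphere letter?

28.256500° S, 103.997172° W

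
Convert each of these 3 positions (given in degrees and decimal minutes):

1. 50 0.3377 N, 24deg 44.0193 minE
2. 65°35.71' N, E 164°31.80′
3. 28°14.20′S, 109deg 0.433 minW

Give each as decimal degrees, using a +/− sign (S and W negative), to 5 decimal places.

1. 50.00563, 24.73366
2. 65.59517, 164.53000
3. -28.23667, -109.00722

Point 1:
  φ: 50 + 0.3377/60 = 50.005628
  N ⇒ keep positive
  Longitude: 24 + 44.0193/60 = 24.733655
  E ⇒ keep positive
Point 2:
  Latitude: 35.71′ = 0.595167°; total 65.595167
  N → positive
  Longitude: 164 + 31.8/60 = 164.530000
  E ⇒ keep positive
Point 3:
  Lat: 14.2′ = 0.236667°; total 28.236667
  hemisphere S, so the sign is −
  Lon: 0.433′ = 0.007217°; total 109.007217
  W → negative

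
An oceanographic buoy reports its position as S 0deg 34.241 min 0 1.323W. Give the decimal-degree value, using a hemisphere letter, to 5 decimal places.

φ: 34.241′ = 0.570683°; total 0.570683
Longitude: 0 + 1.323/60 = 0.022050

0.57068° S, 0.02205° W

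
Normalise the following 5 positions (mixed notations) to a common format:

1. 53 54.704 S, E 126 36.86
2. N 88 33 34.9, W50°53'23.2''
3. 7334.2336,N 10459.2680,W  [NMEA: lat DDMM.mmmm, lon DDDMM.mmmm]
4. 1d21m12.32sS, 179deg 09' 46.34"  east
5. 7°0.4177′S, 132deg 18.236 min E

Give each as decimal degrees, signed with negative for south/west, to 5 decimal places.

Point 1:
  Lat: 54.704′ = 0.911733°; total 53.911733
  S ⇒ negate
  Lon: 126 + 36.86/60 = 126.614333
  E ⇒ keep positive
Point 2:
  φ: 88 + 33/60 + 34.9/3600 = 88.559694
  N ⇒ keep positive
  λ: 53′ + 23.2″ = 53.38667′; 50 + 53.38667/60 = 50.889778
  hemisphere W, so the sign is −
Point 3:
  Latitude: split at 2 digits → 73° and 34.2336′; 73 + 34.2336/60 = 73.570560
  N → positive
  λ: degrees = first 3 digits = 104, minutes = 59.268; 104 + 59.268/60 = 104.987800
  hemisphere W, so the sign is −
Point 4:
  Lat: 1° + 21/60 + 12.32/3600 = 1 + 0.350000 + 0.003422 = 1.353422
  hemisphere S, so the sign is −
  Longitude: 9′ + 46.34″ = 9.77233′; 179 + 9.77233/60 = 179.162872
  E → positive
Point 5:
  Lat: 7 + 0.4177/60 = 7.006962
  S → negative
  Longitude: 18.236′ = 0.303933°; total 132.303933
  E ⇒ keep positive

1. -53.91173, 126.61433
2. 88.55969, -50.88978
3. 73.57056, -104.98780
4. -1.35342, 179.16287
5. -7.00696, 132.30393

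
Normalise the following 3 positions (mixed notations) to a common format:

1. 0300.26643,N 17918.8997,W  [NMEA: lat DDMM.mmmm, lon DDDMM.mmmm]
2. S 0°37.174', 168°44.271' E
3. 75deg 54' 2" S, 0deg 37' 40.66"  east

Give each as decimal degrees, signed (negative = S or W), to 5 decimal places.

1. 3.00444, -179.31500
2. -0.61957, 168.73785
3. -75.90056, 0.62796

Point 1:
  φ: split at 2 digits → 03° and 0.26643′; 3 + 0.26643/60 = 3.004441
  N ⇒ keep positive
  Lon: split at 3 digits → 179° and 18.8997′; 179 + 18.8997/60 = 179.314995
  hemisphere W, so the sign is −
Point 2:
  Latitude: 0 + 37.174/60 = 0.619567
  hemisphere S, so the sign is −
  Longitude: 168 + 44.271/60 = 168.737850
  E → positive
Point 3:
  φ: 75 + 54/60 + 2/3600 = 75.900556
  S ⇒ negate
  λ: 0 + 37/60 + 40.66/3600 = 0.627961
  E ⇒ keep positive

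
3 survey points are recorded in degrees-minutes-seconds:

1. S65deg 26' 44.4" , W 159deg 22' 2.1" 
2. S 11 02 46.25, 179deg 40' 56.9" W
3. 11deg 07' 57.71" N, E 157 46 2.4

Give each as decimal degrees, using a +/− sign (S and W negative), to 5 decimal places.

Point 1:
  Latitude: 26′ + 44.4″ = 26.74000′; 65 + 26.74000/60 = 65.445667
  hemisphere S, so the sign is −
  Lon: 159 + 22/60 + 2.1/3600 = 159.367250
  hemisphere W, so the sign is −
Point 2:
  Latitude: 2′ + 46.25″ = 2.77083′; 11 + 2.77083/60 = 11.046181
  S ⇒ negate
  Longitude: 40′ + 56.9″ = 40.94833′; 179 + 40.94833/60 = 179.682472
  hemisphere W, so the sign is −
Point 3:
  φ: 11 + 7/60 + 57.71/3600 = 11.132697
  N → positive
  λ: 46′ + 2.4″ = 46.04000′; 157 + 46.04000/60 = 157.767333
  E → positive

1. -65.44567, -159.36725
2. -11.04618, -179.68247
3. 11.13270, 157.76733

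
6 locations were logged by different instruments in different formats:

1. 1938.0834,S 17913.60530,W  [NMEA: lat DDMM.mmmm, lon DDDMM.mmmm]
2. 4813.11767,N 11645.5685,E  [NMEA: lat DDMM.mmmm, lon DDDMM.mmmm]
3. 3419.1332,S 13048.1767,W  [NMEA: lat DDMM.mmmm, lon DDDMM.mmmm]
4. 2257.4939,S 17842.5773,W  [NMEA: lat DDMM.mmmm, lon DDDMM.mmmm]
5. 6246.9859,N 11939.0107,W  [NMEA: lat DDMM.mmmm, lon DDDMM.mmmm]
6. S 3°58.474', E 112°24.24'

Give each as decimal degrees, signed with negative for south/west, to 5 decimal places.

1. -19.63472, -179.22676
2. 48.21863, 116.75948
3. -34.31889, -130.80295
4. -22.95823, -178.70962
5. 62.78310, -119.65018
6. -3.97457, 112.40400

Point 1:
  Latitude: degrees = first 2 digits = 19, minutes = 38.0834; 19 + 38.0834/60 = 19.634723
  S → negative
  λ: split at 3 digits → 179° and 13.6053′; 179 + 13.6053/60 = 179.226755
  W ⇒ negate
Point 2:
  φ: split at 2 digits → 48° and 13.11767′; 48 + 13.11767/60 = 48.218628
  N → positive
  Lon: split at 3 digits → 116° and 45.5685′; 116 + 45.5685/60 = 116.759475
  E ⇒ keep positive
Point 3:
  Latitude: degrees = first 2 digits = 34, minutes = 19.1332; 34 + 19.1332/60 = 34.318887
  S ⇒ negate
  λ: degrees = first 3 digits = 130, minutes = 48.1767; 130 + 48.1767/60 = 130.802945
  W → negative
Point 4:
  Lat: degrees = first 2 digits = 22, minutes = 57.4939; 22 + 57.4939/60 = 22.958232
  S → negative
  Lon: split at 3 digits → 178° and 42.5773′; 178 + 42.5773/60 = 178.709622
  hemisphere W, so the sign is −
Point 5:
  Latitude: split at 2 digits → 62° and 46.9859′; 62 + 46.9859/60 = 62.783098
  N → positive
  Lon: split at 3 digits → 119° and 39.0107′; 119 + 39.0107/60 = 119.650178
  hemisphere W, so the sign is −
Point 6:
  Lat: 58.474′ = 0.974567°; total 3.974567
  hemisphere S, so the sign is −
  λ: 112 + 24.24/60 = 112.404000
  E → positive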